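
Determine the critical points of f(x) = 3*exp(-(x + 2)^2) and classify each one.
f'(x) = 6*(-x - 2)*exp(-(x + 2)^2)

Solve f'(x) = 0:
  f'(x) = (-6*x - 12)·exp(-(x + 2)^2) and exp(-(x + 2)^2) > 0 for every x, so f'(x) = 0 ⇔ -6*x - 12 = 0.
  Factor: -6*x - 12 = -6*(x + 2) = 0.
  ⇒ x = -2

f''(x) = 6*(2*(x + 2)^2 - 1)*exp(-(x + 2)^2)
Second-derivative test at each critical point:
  f''(-2) = -6 < 0 → local maximum

Critical points: x = -2 (local maximum)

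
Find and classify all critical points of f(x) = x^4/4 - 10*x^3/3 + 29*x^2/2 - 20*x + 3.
f'(x) = x^3 - 10*x^2 + 29*x - 20

Solve f'(x) = 0:
  Factor: x^3 - 10*x^2 + 29*x - 20 = (x - 5)*(x - 4)*(x - 1) = 0.
  ⇒ x = 1, 4, 5

f''(x) = 3*x^2 - 20*x + 29
Second-derivative test at each critical point:
  f''(1) = 12 > 0 → local minimum
  f''(4) = -3 < 0 → local maximum
  f''(5) = 4 > 0 → local minimum

Critical points: x = 1 (local minimum); x = 4 (local maximum); x = 5 (local minimum)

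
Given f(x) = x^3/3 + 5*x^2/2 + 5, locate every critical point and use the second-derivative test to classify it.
f'(x) = x*(x + 5)

Solve f'(x) = 0:
  Factor: x^2 + 5*x = x*(x + 5) = 0.
  ⇒ x = -5, 0

f''(x) = 2*x + 5
Second-derivative test at each critical point:
  f''(-5) = -5 < 0 → local maximum
  f''(0) = 5 > 0 → local minimum

Critical points: x = -5 (local maximum); x = 0 (local minimum)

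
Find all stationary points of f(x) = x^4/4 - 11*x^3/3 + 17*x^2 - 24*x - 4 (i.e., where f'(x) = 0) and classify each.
f'(x) = x^3 - 11*x^2 + 34*x - 24

Solve f'(x) = 0:
  Factor: x^3 - 11*x^2 + 34*x - 24 = (x - 6)*(x - 4)*(x - 1) = 0.
  ⇒ x = 1, 4, 6

f''(x) = 3*x^2 - 22*x + 34
Second-derivative test at each critical point:
  f''(1) = 15 > 0 → local minimum
  f''(4) = -6 < 0 → local maximum
  f''(6) = 10 > 0 → local minimum

Critical points: x = 1 (local minimum); x = 4 (local maximum); x = 6 (local minimum)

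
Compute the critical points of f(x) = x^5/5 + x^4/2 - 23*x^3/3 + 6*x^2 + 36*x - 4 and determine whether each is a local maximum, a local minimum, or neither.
f'(x) = x^4 + 2*x^3 - 23*x^2 + 12*x + 36

Solve f'(x) = 0:
  Factor: x^4 + 2*x^3 - 23*x^2 + 12*x + 36 = (x - 3)*(x - 2)*(x + 1)*(x + 6) = 0.
  ⇒ x = -6, -1, 2, 3

f''(x) = 4*x^3 + 6*x^2 - 46*x + 12
Second-derivative test at each critical point:
  f''(-6) = -360 < 0 → local maximum
  f''(-1) = 60 > 0 → local minimum
  f''(2) = -24 < 0 → local maximum
  f''(3) = 36 > 0 → local minimum

Critical points: x = -6 (local maximum); x = -1 (local minimum); x = 2 (local maximum); x = 3 (local minimum)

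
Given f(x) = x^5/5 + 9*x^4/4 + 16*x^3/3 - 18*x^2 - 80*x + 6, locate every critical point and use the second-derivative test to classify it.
f'(x) = x^4 + 9*x^3 + 16*x^2 - 36*x - 80

Solve f'(x) = 0:
  Factor: x^4 + 9*x^3 + 16*x^2 - 36*x - 80 = (x - 2)*(x + 2)*(x + 4)*(x + 5) = 0.
  ⇒ x = -5, -4, -2, 2

f''(x) = 4*x^3 + 27*x^2 + 32*x - 36
Second-derivative test at each critical point:
  f''(-5) = -21 < 0 → local maximum
  f''(-4) = 12 > 0 → local minimum
  f''(-2) = -24 < 0 → local maximum
  f''(2) = 168 > 0 → local minimum

Critical points: x = -5 (local maximum); x = -4 (local minimum); x = -2 (local maximum); x = 2 (local minimum)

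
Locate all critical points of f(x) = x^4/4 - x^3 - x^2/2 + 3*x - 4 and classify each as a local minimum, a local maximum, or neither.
f'(x) = x^3 - 3*x^2 - x + 3

Solve f'(x) = 0:
  Factor: x^3 - 3*x^2 - x + 3 = (x - 3)*(x - 1)*(x + 1) = 0.
  ⇒ x = -1, 1, 3

f''(x) = 3*x^2 - 6*x - 1
Second-derivative test at each critical point:
  f''(-1) = 8 > 0 → local minimum
  f''(1) = -4 < 0 → local maximum
  f''(3) = 8 > 0 → local minimum

Critical points: x = -1 (local minimum); x = 1 (local maximum); x = 3 (local minimum)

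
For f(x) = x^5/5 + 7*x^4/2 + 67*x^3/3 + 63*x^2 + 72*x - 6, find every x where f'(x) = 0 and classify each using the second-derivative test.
f'(x) = x^4 + 14*x^3 + 67*x^2 + 126*x + 72

Solve f'(x) = 0:
  Factor: x^4 + 14*x^3 + 67*x^2 + 126*x + 72 = (x + 1)*(x + 3)*(x + 4)*(x + 6) = 0.
  ⇒ x = -6, -4, -3, -1

f''(x) = 4*x^3 + 42*x^2 + 134*x + 126
Second-derivative test at each critical point:
  f''(-6) = -30 < 0 → local maximum
  f''(-4) = 6 > 0 → local minimum
  f''(-3) = -6 < 0 → local maximum
  f''(-1) = 30 > 0 → local minimum

Critical points: x = -6 (local maximum); x = -4 (local minimum); x = -3 (local maximum); x = -1 (local minimum)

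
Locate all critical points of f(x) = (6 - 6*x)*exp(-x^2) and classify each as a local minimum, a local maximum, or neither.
f'(x) = 6*(2*x*(x - 1) - 1)*exp(-x^2)

Solve f'(x) = 0:
  f'(x) = (12*x^2 - 12*x - 6)·exp(-x^2) and exp(-x^2) > 0 for every x, so f'(x) = 0 ⇔ 12*x^2 - 12*x - 6 = 0.
  Factor: 12*x^2 - 12*x - 6 = 6*(2*x^2 - 2*x - 1); 2*x^2 - 2*x - 1 = 0 has no rational roots; quadratic formula: x = (2 ± √12)/4.
  ⇒ x = 1/2 - sqrt(3)/2 ≈ -0.3660, 1/2 + sqrt(3)/2 ≈ 1.3660

f''(x) = 12*(2*x^2*(1 - x) + 3*x - 1)*exp(-x^2)
Second-derivative test at each critical point:
  f''(-0.3660) = -18.1785 < 0 → local maximum
  f''(1.3660) = 3.2162 > 0 → local minimum

Critical points: x = 1/2 - sqrt(3)/2 ≈ -0.3660 (local maximum); x = 1/2 + sqrt(3)/2 ≈ 1.3660 (local minimum)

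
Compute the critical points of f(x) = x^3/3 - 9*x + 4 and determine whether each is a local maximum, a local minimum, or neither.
f'(x) = x^2 - 9

Solve f'(x) = 0:
  Factor: x^2 - 9 = (x - 3)*(x + 3) = 0.
  ⇒ x = -3, 3

f''(x) = 2*x
Second-derivative test at each critical point:
  f''(-3) = -6 < 0 → local maximum
  f''(3) = 6 > 0 → local minimum

Critical points: x = -3 (local maximum); x = 3 (local minimum)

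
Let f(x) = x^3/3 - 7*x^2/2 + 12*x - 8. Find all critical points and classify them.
f'(x) = x^2 - 7*x + 12

Solve f'(x) = 0:
  Factor: x^2 - 7*x + 12 = (x - 4)*(x - 3) = 0.
  ⇒ x = 3, 4

f''(x) = 2*x - 7
Second-derivative test at each critical point:
  f''(3) = -1 < 0 → local maximum
  f''(4) = 1 > 0 → local minimum

Critical points: x = 3 (local maximum); x = 4 (local minimum)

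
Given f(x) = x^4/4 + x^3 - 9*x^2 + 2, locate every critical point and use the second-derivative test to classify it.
f'(x) = x*(x^2 + 3*x - 18)

Solve f'(x) = 0:
  Factor: x^3 + 3*x^2 - 18*x = x*(x - 3)*(x + 6) = 0.
  ⇒ x = -6, 0, 3

f''(x) = 3*x^2 + 6*x - 18
Second-derivative test at each critical point:
  f''(-6) = 54 > 0 → local minimum
  f''(0) = -18 < 0 → local maximum
  f''(3) = 27 > 0 → local minimum

Critical points: x = -6 (local minimum); x = 0 (local maximum); x = 3 (local minimum)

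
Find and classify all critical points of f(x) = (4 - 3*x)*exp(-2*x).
f'(x) = (6*x - 11)*exp(-2*x)

Solve f'(x) = 0:
  f'(x) = (6*x - 11)·exp(-2*x) and exp(-2*x) > 0 for every x, so f'(x) = 0 ⇔ 6*x - 11 = 0.
  6*x - 11 = 0.
  ⇒ x = 11/6

f''(x) = 4*(7 - 3*x)*exp(-2*x)
Second-derivative test at each critical point:
  f''(11/6) = 0.1534 > 0 → local minimum

Critical points: x = 11/6 (local minimum)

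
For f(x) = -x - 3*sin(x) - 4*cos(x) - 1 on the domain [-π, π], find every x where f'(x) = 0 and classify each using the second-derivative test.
f'(x) = 4*sin(x) - 3*cos(x) - 1

Solve f'(x) = 0 on [-π, π]:
  f'(x) = 0 ⇔ 4*sin(x) - 3*cos(x) = 1. Write the left side as R·cos(x + φ) with R = √((-3)² + (-4)²) = 5, cos φ = -3/5, sin φ = -4/5; then cos(x + φ) = 1/5. Solve for x and keep the solutions lying in [-π, π].
  ⇒ x = -pi + atan((4 - 6*sqrt(6))/(-8*sqrt(6) - 3)) ≈ -2.6994, atan((4 + 6*sqrt(6))/(-3 + 8*sqrt(6))) ≈ 0.8449

f''(x) = 3*sin(x) + 4*cos(x)
Second-derivative test at each critical point:
  f''(-2.6994) = -4.8990 < 0 → local maximum
  f''(0.8449) = 4.8990 > 0 → local minimum

Critical points: x = -pi + atan((4 - 6*sqrt(6))/(-8*sqrt(6) - 3)) ≈ -2.6994 (local maximum); x = atan((4 + 6*sqrt(6))/(-3 + 8*sqrt(6))) ≈ 0.8449 (local minimum)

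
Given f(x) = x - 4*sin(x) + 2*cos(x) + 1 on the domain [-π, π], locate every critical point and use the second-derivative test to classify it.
f'(x) = -2*sin(x) - 4*cos(x) + 1

Solve f'(x) = 0 on [-π, π]:
  f'(x) = 0 ⇔ -2*sin(x) - 4*cos(x) = -1. Write the left side as R·cos(x + φ) with R = √((-4)² + 2²) = 2*sqrt(5), cos φ = -2*sqrt(5)/5, sin φ = sqrt(5)/5; then cos(x + φ) = -sqrt(5)/10. Solve for x and keep the solutions lying in [-π, π].
  ⇒ x = atan((1 - 2*sqrt(19))/(2 + sqrt(19))) ≈ -0.8816, atan((1 + 2*sqrt(19))/(2 - sqrt(19))) + pi ≈ 1.8089

f''(x) = 4*sin(x) - 2*cos(x)
Second-derivative test at each critical point:
  f''(-0.8816) = -4.3589 < 0 → local maximum
  f''(1.8089) = 4.3589 > 0 → local minimum

Critical points: x = atan((1 - 2*sqrt(19))/(2 + sqrt(19))) ≈ -0.8816 (local maximum); x = atan((1 + 2*sqrt(19))/(2 - sqrt(19))) + pi ≈ 1.8089 (local minimum)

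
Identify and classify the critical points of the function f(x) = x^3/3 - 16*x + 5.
f'(x) = x^2 - 16

Solve f'(x) = 0:
  Factor: x^2 - 16 = (x - 4)*(x + 4) = 0.
  ⇒ x = -4, 4

f''(x) = 2*x
Second-derivative test at each critical point:
  f''(-4) = -8 < 0 → local maximum
  f''(4) = 8 > 0 → local minimum

Critical points: x = -4 (local maximum); x = 4 (local minimum)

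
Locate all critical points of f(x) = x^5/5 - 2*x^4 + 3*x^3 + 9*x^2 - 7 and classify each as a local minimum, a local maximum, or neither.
f'(x) = x*(x^3 - 8*x^2 + 9*x + 18)

Solve f'(x) = 0:
  Factor: x^4 - 8*x^3 + 9*x^2 + 18*x = x*(x - 6)*(x - 3)*(x + 1) = 0.
  ⇒ x = -1, 0, 3, 6

f''(x) = 4*x^3 - 24*x^2 + 18*x + 18
Second-derivative test at each critical point:
  f''(-1) = -28 < 0 → local maximum
  f''(0) = 18 > 0 → local minimum
  f''(3) = -36 < 0 → local maximum
  f''(6) = 126 > 0 → local minimum

Critical points: x = -1 (local maximum); x = 0 (local minimum); x = 3 (local maximum); x = 6 (local minimum)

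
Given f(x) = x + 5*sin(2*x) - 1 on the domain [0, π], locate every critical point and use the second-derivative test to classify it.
f'(x) = 10*cos(2*x) + 1

Solve f'(x) = 0 on [0, π]:
  f'(x) = 0 ⇔ cos(2*x) = -1/10, i.e. 2*x = ±arccos(-1/10) + 2nπ; keep the solutions lying in [0, π].
  ⇒ x = acos(-1/10)/2 ≈ 0.8355, pi - acos(-1/10)/2 ≈ 2.3061

f''(x) = -20*sin(2*x)
Second-derivative test at each critical point:
  f''(0.8355) = -19.8997 < 0 → local maximum
  f''(2.3061) = 19.8997 > 0 → local minimum

Critical points: x = acos(-1/10)/2 ≈ 0.8355 (local maximum); x = pi - acos(-1/10)/2 ≈ 2.3061 (local minimum)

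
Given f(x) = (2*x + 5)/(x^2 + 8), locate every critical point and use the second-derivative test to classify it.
f'(x) = 2*(-x^2 - 5*x + 8)/(x^4 + 16*x^2 + 64)

Solve f'(x) = 0:
  f'(x) = -2*(x^2 + 5*x - 8)/(x^2 + 8)^2; the denominator is positive wherever f is defined, so f'(x) = 0 ⇔ -2*x^2 - 10*x + 16 = 0.
  Factor: -2*x^2 - 10*x + 16 = -2*(x^2 + 5*x - 8); x^2 + 5*x - 8 = 0 has no rational roots; quadratic formula: x = (-5 ± √57)/2.
  ⇒ x = -sqrt(57)/2 - 5/2 ≈ -6.2749, -5/2 + sqrt(57)/2 ≈ 1.2749

f''(x) = 2*(4*x^2*(2*x + 5) - (6*x + 5)*(x^2 + 8))/(x^2 + 8)^3
Second-derivative test at each critical point:
  f''(-6.2749) = 0.0067 > 0 → local minimum
  f''(1.2749) = -0.1630 < 0 → local maximum

Critical points: x = -sqrt(57)/2 - 5/2 ≈ -6.2749 (local minimum); x = -5/2 + sqrt(57)/2 ≈ 1.2749 (local maximum)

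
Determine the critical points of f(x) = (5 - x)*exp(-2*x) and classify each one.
f'(x) = (2*x - 11)*exp(-2*x)

Solve f'(x) = 0:
  f'(x) = (2*x - 11)·exp(-2*x) and exp(-2*x) > 0 for every x, so f'(x) = 0 ⇔ 2*x - 11 = 0.
  2*x - 11 = 0.
  ⇒ x = 11/2

f''(x) = 4*(6 - x)*exp(-2*x)
Second-derivative test at each critical point:
  f''(11/2) = 3.340e-05 > 0 → local minimum

Critical points: x = 11/2 (local minimum)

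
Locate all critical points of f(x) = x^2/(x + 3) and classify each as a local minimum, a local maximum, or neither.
f'(x) = x*(x + 6)/(x^2 + 6*x + 9)

Solve f'(x) = 0:
  f'(x) = x*(x + 6)/(x + 3)^2; the denominator is positive wherever f is defined, so f'(x) = 0 ⇔ x^2 + 6*x = 0.
  Factor: x^2 + 6*x = x*(x + 6) = 0.
  ⇒ x = -6, 0

f''(x) = 18/(x^3 + 9*x^2 + 27*x + 27)
Second-derivative test at each critical point:
  f''(-6) = -2/3 < 0 → local maximum
  f''(0) = 2/3 > 0 → local minimum

Critical points: x = -6 (local maximum); x = 0 (local minimum)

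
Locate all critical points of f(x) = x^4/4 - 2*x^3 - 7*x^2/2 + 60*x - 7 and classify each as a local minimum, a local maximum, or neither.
f'(x) = x^3 - 6*x^2 - 7*x + 60

Solve f'(x) = 0:
  Factor: x^3 - 6*x^2 - 7*x + 60 = (x - 5)*(x - 4)*(x + 3) = 0.
  ⇒ x = -3, 4, 5

f''(x) = 3*x^2 - 12*x - 7
Second-derivative test at each critical point:
  f''(-3) = 56 > 0 → local minimum
  f''(4) = -7 < 0 → local maximum
  f''(5) = 8 > 0 → local minimum

Critical points: x = -3 (local minimum); x = 4 (local maximum); x = 5 (local minimum)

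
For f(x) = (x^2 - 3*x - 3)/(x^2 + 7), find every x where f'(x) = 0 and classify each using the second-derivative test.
f'(x) = (3*x^2 + 20*x - 21)/(x^4 + 14*x^2 + 49)

Solve f'(x) = 0:
  f'(x) = (3*x^2 + 20*x - 21)/(x^2 + 7)^2; the denominator is positive wherever f is defined, so f'(x) = 0 ⇔ 3*x^2 + 20*x - 21 = 0.
  3*x^2 + 20*x - 21 = 0 has no rational roots; quadratic formula: x = (-20 ± √652)/6.
  ⇒ x = -sqrt(163)/3 - 10/3 ≈ -7.5890, -10/3 + sqrt(163)/3 ≈ 0.9224

f''(x) = 2*(-3*x^3 - 30*x^2 + 63*x + 70)/(x^6 + 21*x^4 + 147*x^2 + 343)
Second-derivative test at each critical point:
  f''(-7.5890) = -0.0061 < 0 → local maximum
  f''(0.9224) = 0.4143 > 0 → local minimum

Critical points: x = -sqrt(163)/3 - 10/3 ≈ -7.5890 (local maximum); x = -10/3 + sqrt(163)/3 ≈ 0.9224 (local minimum)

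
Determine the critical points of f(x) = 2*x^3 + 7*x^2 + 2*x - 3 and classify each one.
f'(x) = 6*x^2 + 14*x + 2

Solve f'(x) = 0:
  Factor: 6*x^2 + 14*x + 2 = 2*(3*x^2 + 7*x + 1); 3*x^2 + 7*x + 1 = 0 has no rational roots; quadratic formula: x = (-7 ± √37)/6.
  ⇒ x = -7/6 - sqrt(37)/6 ≈ -2.1805, -7/6 + sqrt(37)/6 ≈ -0.1529

f''(x) = 12*x + 14
Second-derivative test at each critical point:
  f''(-2.1805) = -12.1655 < 0 → local maximum
  f''(-0.1529) = 12.1655 > 0 → local minimum

Critical points: x = -7/6 - sqrt(37)/6 ≈ -2.1805 (local maximum); x = -7/6 + sqrt(37)/6 ≈ -0.1529 (local minimum)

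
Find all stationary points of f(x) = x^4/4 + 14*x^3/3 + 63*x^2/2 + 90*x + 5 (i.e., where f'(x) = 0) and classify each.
f'(x) = x^3 + 14*x^2 + 63*x + 90

Solve f'(x) = 0:
  Factor: x^3 + 14*x^2 + 63*x + 90 = (x + 3)*(x + 5)*(x + 6) = 0.
  ⇒ x = -6, -5, -3

f''(x) = 3*x^2 + 28*x + 63
Second-derivative test at each critical point:
  f''(-6) = 3 > 0 → local minimum
  f''(-5) = -2 < 0 → local maximum
  f''(-3) = 6 > 0 → local minimum

Critical points: x = -6 (local minimum); x = -5 (local maximum); x = -3 (local minimum)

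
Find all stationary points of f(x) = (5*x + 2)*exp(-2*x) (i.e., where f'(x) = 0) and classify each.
f'(x) = (1 - 10*x)*exp(-2*x)

Solve f'(x) = 0:
  f'(x) = (1 - 10*x)·exp(-2*x) and exp(-2*x) > 0 for every x, so f'(x) = 0 ⇔ 1 - 10*x = 0.
  1 - 10*x = 0.
  ⇒ x = 1/10

f''(x) = 4*(5*x - 3)*exp(-2*x)
Second-derivative test at each critical point:
  f''(1/10) = -8.1873 < 0 → local maximum

Critical points: x = 1/10 (local maximum)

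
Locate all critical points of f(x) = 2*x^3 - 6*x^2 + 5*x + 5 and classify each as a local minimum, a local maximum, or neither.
f'(x) = 6*x^2 - 12*x + 5

Solve f'(x) = 0:
  6*x^2 - 12*x + 5 = 0 has no rational roots; quadratic formula: x = (12 ± √24)/12.
  ⇒ x = 1 - sqrt(6)/6 ≈ 0.5918, sqrt(6)/6 + 1 ≈ 1.4082

f''(x) = 12*x - 12
Second-derivative test at each critical point:
  f''(0.5918) = -4.8990 < 0 → local maximum
  f''(1.4082) = 4.8990 > 0 → local minimum

Critical points: x = 1 - sqrt(6)/6 ≈ 0.5918 (local maximum); x = sqrt(6)/6 + 1 ≈ 1.4082 (local minimum)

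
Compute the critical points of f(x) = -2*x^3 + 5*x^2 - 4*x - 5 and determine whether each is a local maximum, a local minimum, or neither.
f'(x) = -6*x^2 + 10*x - 4

Solve f'(x) = 0:
  Factor: -6*x^2 + 10*x - 4 = -2*(x - 1)*(3*x - 2) = 0.
  ⇒ x = 2/3, 1

f''(x) = 10 - 12*x
Second-derivative test at each critical point:
  f''(2/3) = 2 > 0 → local minimum
  f''(1) = -2 < 0 → local maximum

Critical points: x = 2/3 (local minimum); x = 1 (local maximum)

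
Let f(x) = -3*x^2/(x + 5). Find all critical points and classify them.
f'(x) = 3*x*(-x - 10)/(x + 5)^2

Solve f'(x) = 0:
  f'(x) = -3*x*(x + 10)/(x + 5)^2; the denominator is positive wherever f is defined, so f'(x) = 0 ⇔ -3*x^2 - 30*x = 0.
  Factor: -3*x^2 - 30*x = -3*x*(x + 10) = 0.
  ⇒ x = -10, 0

f''(x) = -150/(x^3 + 15*x^2 + 75*x + 125)
Second-derivative test at each critical point:
  f''(-10) = 6/5 > 0 → local minimum
  f''(0) = -6/5 < 0 → local maximum

Critical points: x = -10 (local minimum); x = 0 (local maximum)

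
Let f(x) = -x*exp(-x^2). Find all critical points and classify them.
f'(x) = (2*x^2 - 1)*exp(-x^2)

Solve f'(x) = 0:
  f'(x) = (2*x^2 - 1)·exp(-x^2) and exp(-x^2) > 0 for every x, so f'(x) = 0 ⇔ 2*x^2 - 1 = 0.
  2*x^2 - 1 = 0 has no rational roots; quadratic formula: x = (0 ± √8)/4.
  ⇒ x = -sqrt(2)/2 ≈ -0.7071, sqrt(2)/2 ≈ 0.7071

f''(x) = (-4*x^3 + 6*x)*exp(-x^2)
Second-derivative test at each critical point:
  f''(-0.7071) = -1.7155 < 0 → local maximum
  f''(0.7071) = 1.7155 > 0 → local minimum

Critical points: x = -sqrt(2)/2 ≈ -0.7071 (local maximum); x = sqrt(2)/2 ≈ 0.7071 (local minimum)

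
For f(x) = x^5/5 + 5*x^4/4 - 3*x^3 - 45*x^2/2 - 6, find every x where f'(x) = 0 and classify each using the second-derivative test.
f'(x) = x*(x^3 + 5*x^2 - 9*x - 45)

Solve f'(x) = 0:
  Factor: x^4 + 5*x^3 - 9*x^2 - 45*x = x*(x - 3)*(x + 3)*(x + 5) = 0.
  ⇒ x = -5, -3, 0, 3

f''(x) = 4*x^3 + 15*x^2 - 18*x - 45
Second-derivative test at each critical point:
  f''(-5) = -80 < 0 → local maximum
  f''(-3) = 36 > 0 → local minimum
  f''(0) = -45 < 0 → local maximum
  f''(3) = 144 > 0 → local minimum

Critical points: x = -5 (local maximum); x = -3 (local minimum); x = 0 (local maximum); x = 3 (local minimum)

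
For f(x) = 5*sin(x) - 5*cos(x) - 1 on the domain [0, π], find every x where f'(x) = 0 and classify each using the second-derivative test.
f'(x) = 5*sqrt(2)*sin(x + pi/4)

Solve f'(x) = 0 on [0, π]:
  f'(x) = 0 ⇔ 5*cos(x) = -5*sin(x) ⇔ tan(x) = -1, i.e. x = arctan(-1) + nπ; keep the solutions lying in [0, π].
  ⇒ x = 3*pi/4 ≈ 2.3562

f''(x) = 5*sqrt(2)*cos(x + pi/4)
Second-derivative test at each critical point:
  f''(2.3562) = -7.0711 < 0 → local maximum

Critical points: x = 3*pi/4 ≈ 2.3562 (local maximum)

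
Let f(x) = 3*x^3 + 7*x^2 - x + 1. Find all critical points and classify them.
f'(x) = 9*x^2 + 14*x - 1

Solve f'(x) = 0:
  9*x^2 + 14*x - 1 = 0 has no rational roots; quadratic formula: x = (-14 ± √232)/18.
  ⇒ x = -sqrt(58)/9 - 7/9 ≈ -1.6240, -7/9 + sqrt(58)/9 ≈ 0.0684

f''(x) = 18*x + 14
Second-derivative test at each critical point:
  f''(-1.6240) = -15.2315 < 0 → local maximum
  f''(0.0684) = 15.2315 > 0 → local minimum

Critical points: x = -sqrt(58)/9 - 7/9 ≈ -1.6240 (local maximum); x = -7/9 + sqrt(58)/9 ≈ 0.0684 (local minimum)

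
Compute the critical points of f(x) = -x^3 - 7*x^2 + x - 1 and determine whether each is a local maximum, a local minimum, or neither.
f'(x) = -3*x^2 - 14*x + 1

Solve f'(x) = 0:
  3*x^2 + 14*x - 1 = 0 has no rational roots; quadratic formula: x = (-14 ± √208)/6.
  ⇒ x = -2*sqrt(13)/3 - 7/3 ≈ -4.7370, -7/3 + 2*sqrt(13)/3 ≈ 0.0704

f''(x) = -6*x - 14
Second-derivative test at each critical point:
  f''(-4.7370) = 14.4222 > 0 → local minimum
  f''(0.0704) = -14.4222 < 0 → local maximum

Critical points: x = -2*sqrt(13)/3 - 7/3 ≈ -4.7370 (local minimum); x = -7/3 + 2*sqrt(13)/3 ≈ 0.0704 (local maximum)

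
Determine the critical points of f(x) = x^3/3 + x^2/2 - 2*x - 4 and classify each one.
f'(x) = x^2 + x - 2

Solve f'(x) = 0:
  Factor: x^2 + x - 2 = (x - 1)*(x + 2) = 0.
  ⇒ x = -2, 1

f''(x) = 2*x + 1
Second-derivative test at each critical point:
  f''(-2) = -3 < 0 → local maximum
  f''(1) = 3 > 0 → local minimum

Critical points: x = -2 (local maximum); x = 1 (local minimum)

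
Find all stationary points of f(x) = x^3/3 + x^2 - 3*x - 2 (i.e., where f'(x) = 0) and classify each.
f'(x) = x^2 + 2*x - 3

Solve f'(x) = 0:
  Factor: x^2 + 2*x - 3 = (x - 1)*(x + 3) = 0.
  ⇒ x = -3, 1

f''(x) = 2*x + 2
Second-derivative test at each critical point:
  f''(-3) = -4 < 0 → local maximum
  f''(1) = 4 > 0 → local minimum

Critical points: x = -3 (local maximum); x = 1 (local minimum)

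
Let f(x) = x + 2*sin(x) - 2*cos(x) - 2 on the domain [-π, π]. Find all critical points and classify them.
f'(x) = 2*sqrt(2)*sin(x + pi/4) + 1

Solve f'(x) = 0 on [-π, π]:
  f'(x) = 0 ⇔ 2*sin(x) + 2*cos(x) = -1. Write the left side as R·cos(x + φ) with R = √(2² + (-2)²) = 2*sqrt(2), cos φ = sqrt(2)/2, sin φ = -sqrt(2)/2; then cos(x + φ) = -sqrt(2)/4. Solve for x and keep the solutions lying in [-π, π].
  ⇒ x = atan((-sqrt(7) - 1)/(-1 + sqrt(7))) ≈ -1.1468, atan((-1 + sqrt(7))/(-sqrt(7) - 1)) + pi ≈ 2.7176

f''(x) = 2*sqrt(2)*cos(x + pi/4)
Second-derivative test at each critical point:
  f''(-1.1468) = 2.6458 > 0 → local minimum
  f''(2.7176) = -2.6458 < 0 → local maximum

Critical points: x = atan((-sqrt(7) - 1)/(-1 + sqrt(7))) ≈ -1.1468 (local minimum); x = atan((-1 + sqrt(7))/(-sqrt(7) - 1)) + pi ≈ 2.7176 (local maximum)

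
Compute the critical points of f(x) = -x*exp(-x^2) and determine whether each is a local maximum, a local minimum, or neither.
f'(x) = (2*x^2 - 1)*exp(-x^2)

Solve f'(x) = 0:
  f'(x) = (2*x^2 - 1)·exp(-x^2) and exp(-x^2) > 0 for every x, so f'(x) = 0 ⇔ 2*x^2 - 1 = 0.
  2*x^2 - 1 = 0 has no rational roots; quadratic formula: x = (0 ± √8)/4.
  ⇒ x = -sqrt(2)/2 ≈ -0.7071, sqrt(2)/2 ≈ 0.7071

f''(x) = (-4*x^3 + 6*x)*exp(-x^2)
Second-derivative test at each critical point:
  f''(-0.7071) = -1.7155 < 0 → local maximum
  f''(0.7071) = 1.7155 > 0 → local minimum

Critical points: x = -sqrt(2)/2 ≈ -0.7071 (local maximum); x = sqrt(2)/2 ≈ 0.7071 (local minimum)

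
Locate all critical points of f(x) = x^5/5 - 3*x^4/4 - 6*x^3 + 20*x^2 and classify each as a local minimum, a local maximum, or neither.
f'(x) = x*(x^3 - 3*x^2 - 18*x + 40)

Solve f'(x) = 0:
  Factor: x^4 - 3*x^3 - 18*x^2 + 40*x = x*(x - 5)*(x - 2)*(x + 4) = 0.
  ⇒ x = -4, 0, 2, 5

f''(x) = 4*x^3 - 9*x^2 - 36*x + 40
Second-derivative test at each critical point:
  f''(-4) = -216 < 0 → local maximum
  f''(0) = 40 > 0 → local minimum
  f''(2) = -36 < 0 → local maximum
  f''(5) = 135 > 0 → local minimum

Critical points: x = -4 (local maximum); x = 0 (local minimum); x = 2 (local maximum); x = 5 (local minimum)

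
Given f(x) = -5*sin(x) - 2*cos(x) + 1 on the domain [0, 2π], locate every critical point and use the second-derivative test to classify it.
f'(x) = 2*sin(x) - 5*cos(x)

Solve f'(x) = 0 on [0, 2π]:
  f'(x) = 0 ⇔ -5*cos(x) = -2*sin(x) ⇔ tan(x) = 5/2, i.e. x = arctan(5/2) + nπ; keep the solutions lying in [0, 2π].
  ⇒ x = atan(5/2) ≈ 1.1903, atan(5/2) + pi ≈ 4.3319

f''(x) = 5*sin(x) + 2*cos(x)
Second-derivative test at each critical point:
  f''(1.1903) = 5.3852 > 0 → local minimum
  f''(4.3319) = -5.3852 < 0 → local maximum

Critical points: x = atan(5/2) ≈ 1.1903 (local minimum); x = atan(5/2) + pi ≈ 4.3319 (local maximum)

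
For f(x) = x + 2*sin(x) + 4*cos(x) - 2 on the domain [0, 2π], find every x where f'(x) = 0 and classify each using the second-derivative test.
f'(x) = -4*sin(x) + 2*cos(x) + 1

Solve f'(x) = 0 on [0, 2π]:
  f'(x) = 0 ⇔ -4*sin(x) + 2*cos(x) = -1. Write the left side as R·cos(x + φ) with R = √(2² + 4²) = 2*sqrt(5), cos φ = sqrt(5)/5, sin φ = 2*sqrt(5)/5; then cos(x + φ) = -sqrt(5)/10. Solve for x and keep the solutions lying in [0, 2π].
  ⇒ x = atan((2 + sqrt(19))/(-1 + 2*sqrt(19))) ≈ 0.6892, atan((2 - sqrt(19))/(-2*sqrt(19) - 1)) + pi ≈ 3.3797

f''(x) = -2*sin(x) - 4*cos(x)
Second-derivative test at each critical point:
  f''(0.6892) = -4.3589 < 0 → local maximum
  f''(3.3797) = 4.3589 > 0 → local minimum

Critical points: x = atan((2 + sqrt(19))/(-1 + 2*sqrt(19))) ≈ 0.6892 (local maximum); x = atan((2 - sqrt(19))/(-2*sqrt(19) - 1)) + pi ≈ 3.3797 (local minimum)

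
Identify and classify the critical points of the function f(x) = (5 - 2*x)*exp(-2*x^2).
f'(x) = 2*(2*x*(2*x - 5) - 1)*exp(-2*x^2)

Solve f'(x) = 0:
  f'(x) = (8*x^2 - 20*x - 2)·exp(-2*x^2) and exp(-2*x^2) > 0 for every x, so f'(x) = 0 ⇔ 8*x^2 - 20*x - 2 = 0.
  Factor: 8*x^2 - 20*x - 2 = 2*(4*x^2 - 10*x - 1); 4*x^2 - 10*x - 1 = 0 has no rational roots; quadratic formula: x = (10 ± √116)/8.
  ⇒ x = 5/4 - sqrt(29)/4 ≈ -0.0963, 5/4 + sqrt(29)/4 ≈ 2.5963

f''(x) = 4*(4*x^2*(5 - 2*x) + 6*x - 5)*exp(-2*x^2)
Second-derivative test at each critical point:
  f''(-0.0963) = -21.1449 < 0 → local maximum
  f''(2.5963) = 3.008e-05 > 0 → local minimum

Critical points: x = 5/4 - sqrt(29)/4 ≈ -0.0963 (local maximum); x = 5/4 + sqrt(29)/4 ≈ 2.5963 (local minimum)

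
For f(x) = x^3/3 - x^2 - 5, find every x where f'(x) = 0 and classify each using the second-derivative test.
f'(x) = x*(x - 2)

Solve f'(x) = 0:
  Factor: x^2 - 2*x = x*(x - 2) = 0.
  ⇒ x = 0, 2

f''(x) = 2*x - 2
Second-derivative test at each critical point:
  f''(0) = -2 < 0 → local maximum
  f''(2) = 2 > 0 → local minimum

Critical points: x = 0 (local maximum); x = 2 (local minimum)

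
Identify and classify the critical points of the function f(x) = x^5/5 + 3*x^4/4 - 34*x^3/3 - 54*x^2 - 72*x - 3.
f'(x) = x^4 + 3*x^3 - 34*x^2 - 108*x - 72

Solve f'(x) = 0:
  Factor: x^4 + 3*x^3 - 34*x^2 - 108*x - 72 = (x - 6)*(x + 1)*(x + 2)*(x + 6) = 0.
  ⇒ x = -6, -2, -1, 6

f''(x) = 4*x^3 + 9*x^2 - 68*x - 108
Second-derivative test at each critical point:
  f''(-6) = -240 < 0 → local maximum
  f''(-2) = 32 > 0 → local minimum
  f''(-1) = -35 < 0 → local maximum
  f''(6) = 672 > 0 → local minimum

Critical points: x = -6 (local maximum); x = -2 (local minimum); x = -1 (local maximum); x = 6 (local minimum)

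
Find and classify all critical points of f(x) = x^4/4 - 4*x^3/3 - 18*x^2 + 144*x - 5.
f'(x) = x^3 - 4*x^2 - 36*x + 144

Solve f'(x) = 0:
  Factor: x^3 - 4*x^2 - 36*x + 144 = (x - 6)*(x - 4)*(x + 6) = 0.
  ⇒ x = -6, 4, 6

f''(x) = 3*x^2 - 8*x - 36
Second-derivative test at each critical point:
  f''(-6) = 120 > 0 → local minimum
  f''(4) = -20 < 0 → local maximum
  f''(6) = 24 > 0 → local minimum

Critical points: x = -6 (local minimum); x = 4 (local maximum); x = 6 (local minimum)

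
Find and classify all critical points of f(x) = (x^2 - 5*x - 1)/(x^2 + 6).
f'(x) = (5*x^2 + 14*x - 30)/(x^4 + 12*x^2 + 36)

Solve f'(x) = 0:
  f'(x) = (5*x^2 + 14*x - 30)/(x^2 + 6)^2; the denominator is positive wherever f is defined, so f'(x) = 0 ⇔ 5*x^2 + 14*x - 30 = 0.
  5*x^2 + 14*x - 30 = 0 has no rational roots; quadratic formula: x = (-14 ± √796)/10.
  ⇒ x = -sqrt(199)/5 - 7/5 ≈ -4.2213, -7/5 + sqrt(199)/5 ≈ 1.4213

f''(x) = 2*(-5*x^3 - 21*x^2 + 90*x + 42)/(x^6 + 18*x^4 + 108*x^2 + 216)
Second-derivative test at each critical point:
  f''(-4.2213) = -0.0497 < 0 → local maximum
  f''(1.4213) = 0.4386 > 0 → local minimum

Critical points: x = -sqrt(199)/5 - 7/5 ≈ -4.2213 (local maximum); x = -7/5 + sqrt(199)/5 ≈ 1.4213 (local minimum)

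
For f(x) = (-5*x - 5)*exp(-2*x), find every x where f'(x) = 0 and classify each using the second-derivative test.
f'(x) = 5*(2*x + 1)*exp(-2*x)

Solve f'(x) = 0:
  f'(x) = (10*x + 5)·exp(-2*x) and exp(-2*x) > 0 for every x, so f'(x) = 0 ⇔ 10*x + 5 = 0.
  Factor: 10*x + 5 = 5*(2*x + 1) = 0.
  ⇒ x = -1/2

f''(x) = -20*x*exp(-2*x)
Second-derivative test at each critical point:
  f''(-1/2) = 27.1828 > 0 → local minimum

Critical points: x = -1/2 (local minimum)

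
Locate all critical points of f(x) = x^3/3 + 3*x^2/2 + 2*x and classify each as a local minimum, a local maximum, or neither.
f'(x) = x^2 + 3*x + 2

Solve f'(x) = 0:
  Factor: x^2 + 3*x + 2 = (x + 1)*(x + 2) = 0.
  ⇒ x = -2, -1

f''(x) = 2*x + 3
Second-derivative test at each critical point:
  f''(-2) = -1 < 0 → local maximum
  f''(-1) = 1 > 0 → local minimum

Critical points: x = -2 (local maximum); x = -1 (local minimum)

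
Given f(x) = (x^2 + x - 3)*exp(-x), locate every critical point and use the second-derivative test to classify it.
f'(x) = (-x^2 + x + 4)*exp(-x)

Solve f'(x) = 0:
  f'(x) = (-x^2 + x + 4)·exp(-x) and exp(-x) > 0 for every x, so f'(x) = 0 ⇔ -x^2 + x + 4 = 0.
  x^2 - x - 4 = 0 has no rational roots; quadratic formula: x = (1 ± √17)/2.
  ⇒ x = 1/2 - sqrt(17)/2 ≈ -1.5616, 1/2 + sqrt(17)/2 ≈ 2.5616

f''(x) = (x^2 - 3*x - 3)*exp(-x)
Second-derivative test at each critical point:
  f''(-1.5616) = 19.6516 > 0 → local minimum
  f''(2.5616) = -0.3182 < 0 → local maximum

Critical points: x = 1/2 - sqrt(17)/2 ≈ -1.5616 (local minimum); x = 1/2 + sqrt(17)/2 ≈ 2.5616 (local maximum)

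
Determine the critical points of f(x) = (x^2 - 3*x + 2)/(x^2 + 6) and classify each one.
f'(x) = (3*x^2 + 8*x - 18)/(x^4 + 12*x^2 + 36)

Solve f'(x) = 0:
  f'(x) = (3*x^2 + 8*x - 18)/(x^2 + 6)^2; the denominator is positive wherever f is defined, so f'(x) = 0 ⇔ 3*x^2 + 8*x - 18 = 0.
  3*x^2 + 8*x - 18 = 0 has no rational roots; quadratic formula: x = (-8 ± √280)/6.
  ⇒ x = -sqrt(70)/3 - 4/3 ≈ -4.1222, -4/3 + sqrt(70)/3 ≈ 1.4555

f''(x) = 6*(-x^3 - 4*x^2 + 18*x + 8)/(x^6 + 18*x^4 + 108*x^2 + 216)
Second-derivative test at each critical point:
  f''(-4.1222) = -0.0317 < 0 → local maximum
  f''(1.4555) = 0.2539 > 0 → local minimum

Critical points: x = -sqrt(70)/3 - 4/3 ≈ -4.1222 (local maximum); x = -4/3 + sqrt(70)/3 ≈ 1.4555 (local minimum)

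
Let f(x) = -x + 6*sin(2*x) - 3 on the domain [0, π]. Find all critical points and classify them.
f'(x) = 12*cos(2*x) - 1

Solve f'(x) = 0 on [0, π]:
  f'(x) = 0 ⇔ cos(2*x) = 1/12, i.e. 2*x = ±arccos(1/12) + 2nπ; keep the solutions lying in [0, π].
  ⇒ x = acos(1/12)/2 ≈ 0.7437, pi - acos(1/12)/2 ≈ 2.3979

f''(x) = -24*sin(2*x)
Second-derivative test at each critical point:
  f''(0.7437) = -23.9165 < 0 → local maximum
  f''(2.3979) = 23.9165 > 0 → local minimum

Critical points: x = acos(1/12)/2 ≈ 0.7437 (local maximum); x = pi - acos(1/12)/2 ≈ 2.3979 (local minimum)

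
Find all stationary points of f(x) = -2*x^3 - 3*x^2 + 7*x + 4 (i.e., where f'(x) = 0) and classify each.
f'(x) = -6*x^2 - 6*x + 7

Solve f'(x) = 0:
  6*x^2 + 6*x - 7 = 0 has no rational roots; quadratic formula: x = (-6 ± √204)/12.
  ⇒ x = -sqrt(51)/6 - 1/2 ≈ -1.6902, -1/2 + sqrt(51)/6 ≈ 0.6902

f''(x) = -12*x - 6
Second-derivative test at each critical point:
  f''(-1.6902) = 14.2829 > 0 → local minimum
  f''(0.6902) = -14.2829 < 0 → local maximum

Critical points: x = -sqrt(51)/6 - 1/2 ≈ -1.6902 (local minimum); x = -1/2 + sqrt(51)/6 ≈ 0.6902 (local maximum)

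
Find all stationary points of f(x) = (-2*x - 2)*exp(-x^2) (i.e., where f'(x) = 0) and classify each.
f'(x) = 2*(2*x*(x + 1) - 1)*exp(-x^2)

Solve f'(x) = 0:
  f'(x) = (4*x^2 + 4*x - 2)·exp(-x^2) and exp(-x^2) > 0 for every x, so f'(x) = 0 ⇔ 4*x^2 + 4*x - 2 = 0.
  Factor: 4*x^2 + 4*x - 2 = 2*(2*x^2 + 2*x - 1); 2*x^2 + 2*x - 1 = 0 has no rational roots; quadratic formula: x = (-2 ± √12)/4.
  ⇒ x = -sqrt(3)/2 - 1/2 ≈ -1.3660, -1/2 + sqrt(3)/2 ≈ 0.3660

f''(x) = 4*(-2*x^2*(x + 1) + 3*x + 1)*exp(-x^2)
Second-derivative test at each critical point:
  f''(-1.3660) = -1.0721 < 0 → local maximum
  f''(0.3660) = 6.0595 > 0 → local minimum

Critical points: x = -sqrt(3)/2 - 1/2 ≈ -1.3660 (local maximum); x = -1/2 + sqrt(3)/2 ≈ 0.3660 (local minimum)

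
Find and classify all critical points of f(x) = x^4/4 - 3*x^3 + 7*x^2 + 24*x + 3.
f'(x) = x^3 - 9*x^2 + 14*x + 24

Solve f'(x) = 0:
  Factor: x^3 - 9*x^2 + 14*x + 24 = (x - 6)*(x - 4)*(x + 1) = 0.
  ⇒ x = -1, 4, 6

f''(x) = 3*x^2 - 18*x + 14
Second-derivative test at each critical point:
  f''(-1) = 35 > 0 → local minimum
  f''(4) = -10 < 0 → local maximum
  f''(6) = 14 > 0 → local minimum

Critical points: x = -1 (local minimum); x = 4 (local maximum); x = 6 (local minimum)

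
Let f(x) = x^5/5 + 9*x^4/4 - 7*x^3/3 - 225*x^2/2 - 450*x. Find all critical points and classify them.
f'(x) = x^4 + 9*x^3 - 7*x^2 - 225*x - 450

Solve f'(x) = 0:
  Factor: x^4 + 9*x^3 - 7*x^2 - 225*x - 450 = (x - 5)*(x + 3)*(x + 5)*(x + 6) = 0.
  ⇒ x = -6, -5, -3, 5

f''(x) = 4*x^3 + 27*x^2 - 14*x - 225
Second-derivative test at each critical point:
  f''(-6) = -33 < 0 → local maximum
  f''(-5) = 20 > 0 → local minimum
  f''(-3) = -48 < 0 → local maximum
  f''(5) = 880 > 0 → local minimum

Critical points: x = -6 (local maximum); x = -5 (local minimum); x = -3 (local maximum); x = 5 (local minimum)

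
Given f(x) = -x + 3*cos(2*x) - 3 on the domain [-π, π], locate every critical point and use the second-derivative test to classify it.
f'(x) = -6*sin(2*x) - 1

Solve f'(x) = 0 on [-π, π]:
  f'(x) = 0 ⇔ sin(2*x) = -1/6, i.e. 2*x = arcsin(-1/6) + 2nπ or 2*x = π − arcsin(-1/6) + 2nπ; keep the solutions lying in [-π, π].
  ⇒ x = -pi/2 + asin(1/6)/2 ≈ -1.4871, -asin(1/6)/2 ≈ -0.0837, asin(1/6)/2 + pi/2 ≈ 1.6545, pi - asin(1/6)/2 ≈ 3.0579

f''(x) = -12*cos(2*x)
Second-derivative test at each critical point:
  f''(-1.4871) = 11.8322 > 0 → local minimum
  f''(-0.0837) = -11.8322 < 0 → local maximum
  f''(1.6545) = 11.8322 > 0 → local minimum
  f''(3.0579) = -11.8322 < 0 → local maximum

Critical points: x = -pi/2 + asin(1/6)/2 ≈ -1.4871 (local minimum); x = -asin(1/6)/2 ≈ -0.0837 (local maximum); x = asin(1/6)/2 + pi/2 ≈ 1.6545 (local minimum); x = pi - asin(1/6)/2 ≈ 3.0579 (local maximum)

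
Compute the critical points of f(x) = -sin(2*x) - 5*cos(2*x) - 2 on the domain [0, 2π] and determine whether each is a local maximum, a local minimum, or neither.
f'(x) = 10*sin(2*x) - 2*cos(2*x)

Solve f'(x) = 0 on [0, 2π]:
  f'(x) = 0 ⇔ -cos(2*x) = -5*sin(2*x) ⇔ tan(2*x) = 1/5, i.e. 2*x = arctan(1/5) + nπ; keep the solutions lying in [0, 2π].
  ⇒ x = atan(1/5)/2 ≈ 0.0987, atan(1/5)/2 + pi/2 ≈ 1.6695, atan(1/5)/2 + pi ≈ 3.2403, atan(1/5)/2 + 3*pi/2 ≈ 4.8111

f''(x) = 4*sin(2*x) + 20*cos(2*x)
Second-derivative test at each critical point:
  f''(0.0987) = 20.3961 > 0 → local minimum
  f''(1.6695) = -20.3961 < 0 → local maximum
  f''(3.2403) = 20.3961 > 0 → local minimum
  f''(4.8111) = -20.3961 < 0 → local maximum

Critical points: x = atan(1/5)/2 ≈ 0.0987 (local minimum); x = atan(1/5)/2 + pi/2 ≈ 1.6695 (local maximum); x = atan(1/5)/2 + pi ≈ 3.2403 (local minimum); x = atan(1/5)/2 + 3*pi/2 ≈ 4.8111 (local maximum)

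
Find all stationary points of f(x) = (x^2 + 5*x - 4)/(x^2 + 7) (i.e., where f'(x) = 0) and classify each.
f'(x) = (-5*x^2 + 22*x + 35)/(x^4 + 14*x^2 + 49)

Solve f'(x) = 0:
  f'(x) = -(5*x^2 - 22*x - 35)/(x^2 + 7)^2; the denominator is positive wherever f is defined, so f'(x) = 0 ⇔ -5*x^2 + 22*x + 35 = 0.
  5*x^2 - 22*x - 35 = 0 has no rational roots; quadratic formula: x = (22 ± √1184)/10.
  ⇒ x = 11/5 - 2*sqrt(74)/5 ≈ -1.2409, 11/5 + 2*sqrt(74)/5 ≈ 5.6409

f''(x) = 2*(5*x^3 - 33*x^2 - 105*x + 77)/(x^6 + 21*x^4 + 147*x^2 + 343)
Second-derivative test at each critical point:
  f''(-1.2409) = 0.4718 > 0 → local minimum
  f''(5.6409) = -0.0228 < 0 → local maximum

Critical points: x = 11/5 - 2*sqrt(74)/5 ≈ -1.2409 (local minimum); x = 11/5 + 2*sqrt(74)/5 ≈ 5.6409 (local maximum)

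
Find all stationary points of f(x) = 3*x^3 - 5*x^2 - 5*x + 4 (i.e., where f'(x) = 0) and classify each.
f'(x) = 9*x^2 - 10*x - 5

Solve f'(x) = 0:
  9*x^2 - 10*x - 5 = 0 has no rational roots; quadratic formula: x = (10 ± √280)/18.
  ⇒ x = 5/9 - sqrt(70)/9 ≈ -0.3741, 5/9 + sqrt(70)/9 ≈ 1.4852

f''(x) = 18*x - 10
Second-derivative test at each critical point:
  f''(-0.3741) = -16.7332 < 0 → local maximum
  f''(1.4852) = 16.7332 > 0 → local minimum

Critical points: x = 5/9 - sqrt(70)/9 ≈ -0.3741 (local maximum); x = 5/9 + sqrt(70)/9 ≈ 1.4852 (local minimum)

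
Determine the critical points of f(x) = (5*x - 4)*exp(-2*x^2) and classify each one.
f'(x) = (-4*x*(5*x - 4) + 5)*exp(-2*x^2)

Solve f'(x) = 0:
  f'(x) = (-20*x^2 + 16*x + 5)·exp(-2*x^2) and exp(-2*x^2) > 0 for every x, so f'(x) = 0 ⇔ -20*x^2 + 16*x + 5 = 0.
  20*x^2 - 16*x - 5 = 0 has no rational roots; quadratic formula: x = (16 ± √656)/40.
  ⇒ x = 2/5 - sqrt(41)/10 ≈ -0.2403, 2/5 + sqrt(41)/10 ≈ 1.0403

f''(x) = 4*(4*x^2*(5*x - 4) - 15*x + 4)*exp(-2*x^2)
Second-derivative test at each critical point:
  f''(-0.2403) = 22.8187 > 0 → local minimum
  f''(1.0403) = -2.9405 < 0 → local maximum

Critical points: x = 2/5 - sqrt(41)/10 ≈ -0.2403 (local minimum); x = 2/5 + sqrt(41)/10 ≈ 1.0403 (local maximum)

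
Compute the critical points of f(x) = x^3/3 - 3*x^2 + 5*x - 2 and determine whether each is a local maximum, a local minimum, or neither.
f'(x) = x^2 - 6*x + 5

Solve f'(x) = 0:
  Factor: x^2 - 6*x + 5 = (x - 5)*(x - 1) = 0.
  ⇒ x = 1, 5

f''(x) = 2*x - 6
Second-derivative test at each critical point:
  f''(1) = -4 < 0 → local maximum
  f''(5) = 4 > 0 → local minimum

Critical points: x = 1 (local maximum); x = 5 (local minimum)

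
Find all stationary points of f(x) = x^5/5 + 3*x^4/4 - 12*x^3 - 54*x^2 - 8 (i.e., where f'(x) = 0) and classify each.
f'(x) = x*(x^3 + 3*x^2 - 36*x - 108)

Solve f'(x) = 0:
  Factor: x^4 + 3*x^3 - 36*x^2 - 108*x = x*(x - 6)*(x + 3)*(x + 6) = 0.
  ⇒ x = -6, -3, 0, 6

f''(x) = 4*x^3 + 9*x^2 - 72*x - 108
Second-derivative test at each critical point:
  f''(-6) = -216 < 0 → local maximum
  f''(-3) = 81 > 0 → local minimum
  f''(0) = -108 < 0 → local maximum
  f''(6) = 648 > 0 → local minimum

Critical points: x = -6 (local maximum); x = -3 (local minimum); x = 0 (local maximum); x = 6 (local minimum)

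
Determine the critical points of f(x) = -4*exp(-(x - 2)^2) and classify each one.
f'(x) = 8*(x - 2)*exp(-(x - 2)^2)

Solve f'(x) = 0:
  f'(x) = (8*x - 16)·exp(-(x - 2)^2) and exp(-(x - 2)^2) > 0 for every x, so f'(x) = 0 ⇔ 8*x - 16 = 0.
  Factor: 8*x - 16 = 8*(x - 2) = 0.
  ⇒ x = 2

f''(x) = 8*(1 - 2*(x - 2)^2)*exp(-(x - 2)^2)
Second-derivative test at each critical point:
  f''(2) = 8 > 0 → local minimum

Critical points: x = 2 (local minimum)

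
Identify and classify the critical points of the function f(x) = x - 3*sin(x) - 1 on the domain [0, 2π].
f'(x) = 1 - 3*cos(x)

Solve f'(x) = 0 on [0, 2π]:
  f'(x) = 0 ⇔ cos(x) = 1/3, i.e. x = ±arccos(1/3) + 2nπ; keep the solutions lying in [0, 2π].
  ⇒ x = acos(1/3) ≈ 1.2310, -acos(1/3) + 2*pi ≈ 5.0522

f''(x) = 3*sin(x)
Second-derivative test at each critical point:
  f''(1.2310) = 2.8284 > 0 → local minimum
  f''(5.0522) = -2.8284 < 0 → local maximum

Critical points: x = acos(1/3) ≈ 1.2310 (local minimum); x = -acos(1/3) + 2*pi ≈ 5.0522 (local maximum)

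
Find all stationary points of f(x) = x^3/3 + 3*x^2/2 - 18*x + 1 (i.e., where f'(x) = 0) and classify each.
f'(x) = x^2 + 3*x - 18

Solve f'(x) = 0:
  Factor: x^2 + 3*x - 18 = (x - 3)*(x + 6) = 0.
  ⇒ x = -6, 3

f''(x) = 2*x + 3
Second-derivative test at each critical point:
  f''(-6) = -9 < 0 → local maximum
  f''(3) = 9 > 0 → local minimum

Critical points: x = -6 (local maximum); x = 3 (local minimum)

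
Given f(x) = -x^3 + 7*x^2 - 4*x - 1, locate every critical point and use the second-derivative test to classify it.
f'(x) = -3*x^2 + 14*x - 4

Solve f'(x) = 0:
  3*x^2 - 14*x + 4 = 0 has no rational roots; quadratic formula: x = (14 ± √148)/6.
  ⇒ x = 7/3 - sqrt(37)/3 ≈ 0.3057, sqrt(37)/3 + 7/3 ≈ 4.3609

f''(x) = 14 - 6*x
Second-derivative test at each critical point:
  f''(0.3057) = 12.1655 > 0 → local minimum
  f''(4.3609) = -12.1655 < 0 → local maximum

Critical points: x = 7/3 - sqrt(37)/3 ≈ 0.3057 (local minimum); x = sqrt(37)/3 + 7/3 ≈ 4.3609 (local maximum)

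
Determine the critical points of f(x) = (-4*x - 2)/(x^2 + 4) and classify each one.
f'(x) = 4*(x^2 + x - 4)/(x^4 + 8*x^2 + 16)

Solve f'(x) = 0:
  f'(x) = 4*(x^2 + x - 4)/(x^2 + 4)^2; the denominator is positive wherever f is defined, so f'(x) = 0 ⇔ 4*x^2 + 4*x - 16 = 0.
  Factor: 4*x^2 + 4*x - 16 = 4*(x^2 + x - 4); x^2 + x - 4 = 0 has no rational roots; quadratic formula: x = (-1 ± √17)/2.
  ⇒ x = -sqrt(17)/2 - 1/2 ≈ -2.5616, -1/2 + sqrt(17)/2 ≈ 1.5616

f''(x) = 4*(-4*x^2*(2*x + 1) + (6*x + 1)*(x^2 + 4))/(x^2 + 4)^3
Second-derivative test at each critical point:
  f''(-2.5616) = -0.1479 < 0 → local maximum
  f''(1.5616) = 0.3979 > 0 → local minimum

Critical points: x = -sqrt(17)/2 - 1/2 ≈ -2.5616 (local maximum); x = -1/2 + sqrt(17)/2 ≈ 1.5616 (local minimum)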